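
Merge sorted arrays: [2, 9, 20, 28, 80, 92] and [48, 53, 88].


Take 2 from A
Take 9 from A
Take 20 from A
Take 28 from A
Take 48 from B
Take 53 from B
Take 80 from A
Take 88 from B

Merged: [2, 9, 20, 28, 48, 53, 80, 88, 92]


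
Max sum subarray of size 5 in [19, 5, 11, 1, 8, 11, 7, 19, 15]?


[0:5]: 44
[1:6]: 36
[2:7]: 38
[3:8]: 46
[4:9]: 60

Max: 60 at [4:9]


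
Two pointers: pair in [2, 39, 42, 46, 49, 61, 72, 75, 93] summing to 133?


lo=0(2)+hi=8(93)=95
lo=1(39)+hi=8(93)=132
lo=2(42)+hi=8(93)=135
lo=2(42)+hi=7(75)=117
lo=3(46)+hi=7(75)=121
lo=4(49)+hi=7(75)=124
lo=5(61)+hi=7(75)=136
lo=5(61)+hi=6(72)=133

Yes: 61+72=133


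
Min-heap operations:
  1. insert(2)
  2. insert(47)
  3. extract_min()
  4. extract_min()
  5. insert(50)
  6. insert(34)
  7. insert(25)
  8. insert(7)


insert(2) -> [2]
insert(47) -> [2, 47]
extract_min()->2, [47]
extract_min()->47, []
insert(50) -> [50]
insert(34) -> [34, 50]
insert(25) -> [25, 50, 34]
insert(7) -> [7, 25, 34, 50]

Final heap: [7, 25, 34, 50]


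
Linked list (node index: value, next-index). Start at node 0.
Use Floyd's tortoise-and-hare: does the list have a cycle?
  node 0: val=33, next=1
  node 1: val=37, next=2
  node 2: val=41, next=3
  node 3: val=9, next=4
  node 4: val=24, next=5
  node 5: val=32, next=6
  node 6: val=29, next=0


Floyd's tortoise (slow, +1) and hare (fast, +2):
  init: slow=0, fast=0
  step 1: slow=1, fast=2
  step 2: slow=2, fast=4
  step 3: slow=3, fast=6
  step 4: slow=4, fast=1
  step 5: slow=5, fast=3
  step 6: slow=6, fast=5
  step 7: slow=0, fast=0
  slow == fast at node 0: cycle detected

Cycle: yes


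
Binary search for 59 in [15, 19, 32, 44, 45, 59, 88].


Step 1: lo=0, hi=6, mid=3, val=44
Step 2: lo=4, hi=6, mid=5, val=59

Found at index 5


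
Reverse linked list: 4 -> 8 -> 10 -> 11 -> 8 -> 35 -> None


Step 1: curr=4, set curr.next=prev(None) | reversed so far: 4
Step 2: curr=8, set curr.next=prev(4) | reversed so far: 8 -> 4
Step 3: curr=10, set curr.next=prev(8) | reversed so far: 10 -> 8 -> 4
Step 4: curr=11, set curr.next=prev(10) | reversed so far: 11 -> 10 -> 8 -> 4
Step 5: curr=8, set curr.next=prev(11) | reversed so far: 8 -> 11 -> 10 -> 8 -> 4
Step 6: curr=35, set curr.next=prev(8) | reversed so far: 35 -> 8 -> 11 -> 10 -> 8 -> 4

35 -> 8 -> 11 -> 10 -> 8 -> 4 -> None


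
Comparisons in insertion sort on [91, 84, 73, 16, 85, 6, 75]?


Algorithm: insertion sort
Input: [91, 84, 73, 16, 85, 6, 75]
Sorted: [6, 16, 73, 75, 84, 85, 91]

17


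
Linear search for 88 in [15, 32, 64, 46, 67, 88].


i=0: 15!=88
i=1: 32!=88
i=2: 64!=88
i=3: 46!=88
i=4: 67!=88
i=5: 88==88 found!

Found at 5, 6 comps


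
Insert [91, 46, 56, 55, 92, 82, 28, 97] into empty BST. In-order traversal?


Insert 91: root
Insert 46: L from 91
Insert 56: L from 91 -> R from 46
Insert 55: L from 91 -> R from 46 -> L from 56
Insert 92: R from 91
Insert 82: L from 91 -> R from 46 -> R from 56
Insert 28: L from 91 -> L from 46
Insert 97: R from 91 -> R from 92

In-order: [28, 46, 55, 56, 82, 91, 92, 97]


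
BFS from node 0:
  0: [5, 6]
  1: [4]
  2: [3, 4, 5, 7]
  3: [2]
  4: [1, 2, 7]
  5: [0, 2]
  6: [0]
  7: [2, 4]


Visit 0, enqueue [5, 6]
Visit 5, enqueue [2]
Visit 6, enqueue []
Visit 2, enqueue [3, 4, 7]
Visit 3, enqueue []
Visit 4, enqueue [1]
Visit 7, enqueue []
Visit 1, enqueue []

BFS order: [0, 5, 6, 2, 3, 4, 7, 1]


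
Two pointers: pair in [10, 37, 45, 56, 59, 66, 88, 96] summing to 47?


lo=0(10)+hi=7(96)=106
lo=0(10)+hi=6(88)=98
lo=0(10)+hi=5(66)=76
lo=0(10)+hi=4(59)=69
lo=0(10)+hi=3(56)=66
lo=0(10)+hi=2(45)=55
lo=0(10)+hi=1(37)=47

Yes: 10+37=47


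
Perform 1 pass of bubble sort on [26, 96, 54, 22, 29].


Initial: [26, 96, 54, 22, 29]
Pass 1: [26, 54, 22, 29, 96] (3 swaps)

After 1 pass: [26, 54, 22, 29, 96]


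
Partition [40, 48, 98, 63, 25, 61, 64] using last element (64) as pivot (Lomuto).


Pivot: 64
  40 <= 64: advance i (no swap)
  48 <= 64: advance i (no swap)
  63 <= 64: swap -> [40, 48, 63, 98, 25, 61, 64]
  25 <= 64: swap -> [40, 48, 63, 25, 98, 61, 64]
  61 <= 64: swap -> [40, 48, 63, 25, 61, 98, 64]
Place pivot at 5: [40, 48, 63, 25, 61, 64, 98]

Partitioned: [40, 48, 63, 25, 61, 64, 98]


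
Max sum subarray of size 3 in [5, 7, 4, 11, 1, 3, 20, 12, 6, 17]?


[0:3]: 16
[1:4]: 22
[2:5]: 16
[3:6]: 15
[4:7]: 24
[5:8]: 35
[6:9]: 38
[7:10]: 35

Max: 38 at [6:9]


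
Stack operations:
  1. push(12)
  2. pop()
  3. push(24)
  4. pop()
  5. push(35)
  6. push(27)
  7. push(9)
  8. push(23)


push(12) -> [12]
pop()->12, []
push(24) -> [24]
pop()->24, []
push(35) -> [35]
push(27) -> [35, 27]
push(9) -> [35, 27, 9]
push(23) -> [35, 27, 9, 23]

Final stack: [35, 27, 9, 23]


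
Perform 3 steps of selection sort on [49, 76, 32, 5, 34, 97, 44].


Initial: [49, 76, 32, 5, 34, 97, 44]
Step 1: min=5 at 3
  Swap: [5, 76, 32, 49, 34, 97, 44]
Step 2: min=32 at 2
  Swap: [5, 32, 76, 49, 34, 97, 44]
Step 3: min=34 at 4
  Swap: [5, 32, 34, 49, 76, 97, 44]

After 3 steps: [5, 32, 34, 49, 76, 97, 44]


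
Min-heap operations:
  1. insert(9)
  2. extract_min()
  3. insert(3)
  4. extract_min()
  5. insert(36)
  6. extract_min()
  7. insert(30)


insert(9) -> [9]
extract_min()->9, []
insert(3) -> [3]
extract_min()->3, []
insert(36) -> [36]
extract_min()->36, []
insert(30) -> [30]

Final heap: [30]


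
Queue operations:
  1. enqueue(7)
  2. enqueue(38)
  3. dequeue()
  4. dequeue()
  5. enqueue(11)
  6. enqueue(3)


enqueue(7) -> [7]
enqueue(38) -> [7, 38]
dequeue()->7, [38]
dequeue()->38, []
enqueue(11) -> [11]
enqueue(3) -> [11, 3]

Final queue: [11, 3]


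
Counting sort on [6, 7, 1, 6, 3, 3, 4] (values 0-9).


Input: [6, 7, 1, 6, 3, 3, 4]
Counts: [0, 1, 0, 2, 1, 0, 2, 1, 0, 0]

Sorted: [1, 3, 3, 4, 6, 6, 7]


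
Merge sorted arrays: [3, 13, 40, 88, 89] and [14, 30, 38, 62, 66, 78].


Take 3 from A
Take 13 from A
Take 14 from B
Take 30 from B
Take 38 from B
Take 40 from A
Take 62 from B
Take 66 from B
Take 78 from B

Merged: [3, 13, 14, 30, 38, 40, 62, 66, 78, 88, 89]


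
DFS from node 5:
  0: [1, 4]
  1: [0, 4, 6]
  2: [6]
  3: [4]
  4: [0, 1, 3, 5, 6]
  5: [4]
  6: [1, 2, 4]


Visit 5, push [4]
Visit 4, push [6, 3, 1, 0]
Visit 0, push [1]
Visit 1, push [6]
Visit 6, push [2]
Visit 2, push []
Visit 3, push []

DFS order: [5, 4, 0, 1, 6, 2, 3]


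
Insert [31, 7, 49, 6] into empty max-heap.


Insert 31: [31]
Insert 7: [31, 7]
Insert 49: [49, 7, 31]
Insert 6: [49, 7, 31, 6]

Final heap: [49, 7, 31, 6]


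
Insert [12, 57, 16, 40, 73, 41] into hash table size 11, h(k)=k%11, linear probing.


Insert 12: h=1 -> slot 1
Insert 57: h=2 -> slot 2
Insert 16: h=5 -> slot 5
Insert 40: h=7 -> slot 7
Insert 73: h=7, 1 probes -> slot 8
Insert 41: h=8, 1 probes -> slot 9

Table: [None, 12, 57, None, None, 16, None, 40, 73, 41, None]


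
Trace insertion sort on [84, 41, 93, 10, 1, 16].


Initial: [84, 41, 93, 10, 1, 16]
Insert 41: [41, 84, 93, 10, 1, 16]
Insert 93: [41, 84, 93, 10, 1, 16]
Insert 10: [10, 41, 84, 93, 1, 16]
Insert 1: [1, 10, 41, 84, 93, 16]
Insert 16: [1, 10, 16, 41, 84, 93]

Sorted: [1, 10, 16, 41, 84, 93]


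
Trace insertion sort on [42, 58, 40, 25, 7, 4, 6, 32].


Initial: [42, 58, 40, 25, 7, 4, 6, 32]
Insert 58: [42, 58, 40, 25, 7, 4, 6, 32]
Insert 40: [40, 42, 58, 25, 7, 4, 6, 32]
Insert 25: [25, 40, 42, 58, 7, 4, 6, 32]
Insert 7: [7, 25, 40, 42, 58, 4, 6, 32]
Insert 4: [4, 7, 25, 40, 42, 58, 6, 32]
Insert 6: [4, 6, 7, 25, 40, 42, 58, 32]
Insert 32: [4, 6, 7, 25, 32, 40, 42, 58]

Sorted: [4, 6, 7, 25, 32, 40, 42, 58]


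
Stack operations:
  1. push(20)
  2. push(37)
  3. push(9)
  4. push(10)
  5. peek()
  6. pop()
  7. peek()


push(20) -> [20]
push(37) -> [20, 37]
push(9) -> [20, 37, 9]
push(10) -> [20, 37, 9, 10]
peek()->10
pop()->10, [20, 37, 9]
peek()->9

Final stack: [20, 37, 9]


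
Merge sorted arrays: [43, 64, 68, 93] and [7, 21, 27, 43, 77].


Take 7 from B
Take 21 from B
Take 27 from B
Take 43 from A
Take 43 from B
Take 64 from A
Take 68 from A
Take 77 from B

Merged: [7, 21, 27, 43, 43, 64, 68, 77, 93]


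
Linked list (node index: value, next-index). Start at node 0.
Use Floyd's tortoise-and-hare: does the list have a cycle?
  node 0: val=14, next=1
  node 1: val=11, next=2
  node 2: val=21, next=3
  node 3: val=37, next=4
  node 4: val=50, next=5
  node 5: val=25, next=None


Floyd's tortoise (slow, +1) and hare (fast, +2):
  init: slow=0, fast=0
  step 1: slow=1, fast=2
  step 2: slow=2, fast=4
  step 3: fast 4->5->None, no cycle

Cycle: no


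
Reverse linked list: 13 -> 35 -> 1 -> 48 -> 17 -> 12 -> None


Step 1: curr=13, set curr.next=prev(None) | reversed so far: 13
Step 2: curr=35, set curr.next=prev(13) | reversed so far: 35 -> 13
Step 3: curr=1, set curr.next=prev(35) | reversed so far: 1 -> 35 -> 13
Step 4: curr=48, set curr.next=prev(1) | reversed so far: 48 -> 1 -> 35 -> 13
Step 5: curr=17, set curr.next=prev(48) | reversed so far: 17 -> 48 -> 1 -> 35 -> 13
Step 6: curr=12, set curr.next=prev(17) | reversed so far: 12 -> 17 -> 48 -> 1 -> 35 -> 13

12 -> 17 -> 48 -> 1 -> 35 -> 13 -> None


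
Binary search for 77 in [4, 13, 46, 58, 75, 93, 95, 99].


Step 1: lo=0, hi=7, mid=3, val=58
Step 2: lo=4, hi=7, mid=5, val=93
Step 3: lo=4, hi=4, mid=4, val=75

Not found


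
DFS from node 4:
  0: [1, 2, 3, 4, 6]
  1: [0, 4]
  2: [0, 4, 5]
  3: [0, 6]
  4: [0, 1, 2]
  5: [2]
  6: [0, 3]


Visit 4, push [2, 1, 0]
Visit 0, push [6, 3, 2, 1]
Visit 1, push []
Visit 2, push [5]
Visit 5, push []
Visit 3, push [6]
Visit 6, push []

DFS order: [4, 0, 1, 2, 5, 3, 6]


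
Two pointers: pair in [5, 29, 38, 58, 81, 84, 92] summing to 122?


lo=0(5)+hi=6(92)=97
lo=1(29)+hi=6(92)=121
lo=2(38)+hi=6(92)=130
lo=2(38)+hi=5(84)=122

Yes: 38+84=122


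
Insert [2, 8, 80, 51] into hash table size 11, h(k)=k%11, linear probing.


Insert 2: h=2 -> slot 2
Insert 8: h=8 -> slot 8
Insert 80: h=3 -> slot 3
Insert 51: h=7 -> slot 7

Table: [None, None, 2, 80, None, None, None, 51, 8, None, None]


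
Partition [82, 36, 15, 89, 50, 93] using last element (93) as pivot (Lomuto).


Pivot: 93
  82 <= 93: advance i (no swap)
  36 <= 93: advance i (no swap)
  15 <= 93: advance i (no swap)
  89 <= 93: advance i (no swap)
  50 <= 93: advance i (no swap)
Place pivot at 5: [82, 36, 15, 89, 50, 93]

Partitioned: [82, 36, 15, 89, 50, 93]


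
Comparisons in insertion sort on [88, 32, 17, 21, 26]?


Algorithm: insertion sort
Input: [88, 32, 17, 21, 26]
Sorted: [17, 21, 26, 32, 88]

9


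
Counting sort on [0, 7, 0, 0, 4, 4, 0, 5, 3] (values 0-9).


Input: [0, 7, 0, 0, 4, 4, 0, 5, 3]
Counts: [4, 0, 0, 1, 2, 1, 0, 1, 0, 0]

Sorted: [0, 0, 0, 0, 3, 4, 4, 5, 7]


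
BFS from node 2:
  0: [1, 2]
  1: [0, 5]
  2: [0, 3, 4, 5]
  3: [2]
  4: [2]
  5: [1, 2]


Visit 2, enqueue [0, 3, 4, 5]
Visit 0, enqueue [1]
Visit 3, enqueue []
Visit 4, enqueue []
Visit 5, enqueue []
Visit 1, enqueue []

BFS order: [2, 0, 3, 4, 5, 1]


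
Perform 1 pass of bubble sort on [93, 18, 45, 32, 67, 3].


Initial: [93, 18, 45, 32, 67, 3]
Pass 1: [18, 45, 32, 67, 3, 93] (5 swaps)

After 1 pass: [18, 45, 32, 67, 3, 93]


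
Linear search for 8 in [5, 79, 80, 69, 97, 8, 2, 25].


i=0: 5!=8
i=1: 79!=8
i=2: 80!=8
i=3: 69!=8
i=4: 97!=8
i=5: 8==8 found!

Found at 5, 6 comps


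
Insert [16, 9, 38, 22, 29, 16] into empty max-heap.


Insert 16: [16]
Insert 9: [16, 9]
Insert 38: [38, 9, 16]
Insert 22: [38, 22, 16, 9]
Insert 29: [38, 29, 16, 9, 22]
Insert 16: [38, 29, 16, 9, 22, 16]

Final heap: [38, 29, 16, 9, 22, 16]


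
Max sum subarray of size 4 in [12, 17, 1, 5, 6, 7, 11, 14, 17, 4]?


[0:4]: 35
[1:5]: 29
[2:6]: 19
[3:7]: 29
[4:8]: 38
[5:9]: 49
[6:10]: 46

Max: 49 at [5:9]


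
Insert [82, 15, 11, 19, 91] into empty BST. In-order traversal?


Insert 82: root
Insert 15: L from 82
Insert 11: L from 82 -> L from 15
Insert 19: L from 82 -> R from 15
Insert 91: R from 82

In-order: [11, 15, 19, 82, 91]


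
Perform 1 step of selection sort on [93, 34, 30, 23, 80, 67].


Initial: [93, 34, 30, 23, 80, 67]
Step 1: min=23 at 3
  Swap: [23, 34, 30, 93, 80, 67]

After 1 step: [23, 34, 30, 93, 80, 67]


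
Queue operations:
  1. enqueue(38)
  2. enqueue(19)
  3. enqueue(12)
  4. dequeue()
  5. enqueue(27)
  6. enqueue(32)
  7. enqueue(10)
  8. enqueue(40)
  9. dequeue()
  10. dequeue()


enqueue(38) -> [38]
enqueue(19) -> [38, 19]
enqueue(12) -> [38, 19, 12]
dequeue()->38, [19, 12]
enqueue(27) -> [19, 12, 27]
enqueue(32) -> [19, 12, 27, 32]
enqueue(10) -> [19, 12, 27, 32, 10]
enqueue(40) -> [19, 12, 27, 32, 10, 40]
dequeue()->19, [12, 27, 32, 10, 40]
dequeue()->12, [27, 32, 10, 40]

Final queue: [27, 32, 10, 40]


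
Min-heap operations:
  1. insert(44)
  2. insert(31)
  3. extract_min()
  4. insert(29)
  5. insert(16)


insert(44) -> [44]
insert(31) -> [31, 44]
extract_min()->31, [44]
insert(29) -> [29, 44]
insert(16) -> [16, 44, 29]

Final heap: [16, 44, 29]


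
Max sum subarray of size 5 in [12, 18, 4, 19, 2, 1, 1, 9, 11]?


[0:5]: 55
[1:6]: 44
[2:7]: 27
[3:8]: 32
[4:9]: 24

Max: 55 at [0:5]


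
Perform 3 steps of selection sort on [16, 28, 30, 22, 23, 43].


Initial: [16, 28, 30, 22, 23, 43]
Step 1: min=16 at 0
  Swap: [16, 28, 30, 22, 23, 43]
Step 2: min=22 at 3
  Swap: [16, 22, 30, 28, 23, 43]
Step 3: min=23 at 4
  Swap: [16, 22, 23, 28, 30, 43]

After 3 steps: [16, 22, 23, 28, 30, 43]


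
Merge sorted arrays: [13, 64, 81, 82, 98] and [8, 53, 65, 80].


Take 8 from B
Take 13 from A
Take 53 from B
Take 64 from A
Take 65 from B
Take 80 from B

Merged: [8, 13, 53, 64, 65, 80, 81, 82, 98]


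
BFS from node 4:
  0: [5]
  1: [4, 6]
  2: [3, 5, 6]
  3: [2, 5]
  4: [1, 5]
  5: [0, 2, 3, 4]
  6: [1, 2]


Visit 4, enqueue [1, 5]
Visit 1, enqueue [6]
Visit 5, enqueue [0, 2, 3]
Visit 6, enqueue []
Visit 0, enqueue []
Visit 2, enqueue []
Visit 3, enqueue []

BFS order: [4, 1, 5, 6, 0, 2, 3]


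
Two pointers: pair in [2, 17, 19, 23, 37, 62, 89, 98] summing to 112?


lo=0(2)+hi=7(98)=100
lo=1(17)+hi=7(98)=115
lo=1(17)+hi=6(89)=106
lo=2(19)+hi=6(89)=108
lo=3(23)+hi=6(89)=112

Yes: 23+89=112


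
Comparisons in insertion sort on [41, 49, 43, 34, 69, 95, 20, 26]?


Algorithm: insertion sort
Input: [41, 49, 43, 34, 69, 95, 20, 26]
Sorted: [20, 26, 34, 41, 43, 49, 69, 95]

21


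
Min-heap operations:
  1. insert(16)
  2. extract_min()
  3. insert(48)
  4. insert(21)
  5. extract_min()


insert(16) -> [16]
extract_min()->16, []
insert(48) -> [48]
insert(21) -> [21, 48]
extract_min()->21, [48]

Final heap: [48]


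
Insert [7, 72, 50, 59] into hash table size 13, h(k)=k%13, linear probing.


Insert 7: h=7 -> slot 7
Insert 72: h=7, 1 probes -> slot 8
Insert 50: h=11 -> slot 11
Insert 59: h=7, 2 probes -> slot 9

Table: [None, None, None, None, None, None, None, 7, 72, 59, None, 50, None]


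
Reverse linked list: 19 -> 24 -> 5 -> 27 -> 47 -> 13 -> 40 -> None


Step 1: curr=19, set curr.next=prev(None) | reversed so far: 19
Step 2: curr=24, set curr.next=prev(19) | reversed so far: 24 -> 19
Step 3: curr=5, set curr.next=prev(24) | reversed so far: 5 -> 24 -> 19
Step 4: curr=27, set curr.next=prev(5) | reversed so far: 27 -> 5 -> 24 -> 19
Step 5: curr=47, set curr.next=prev(27) | reversed so far: 47 -> 27 -> 5 -> 24 -> 19
Step 6: curr=13, set curr.next=prev(47) | reversed so far: 13 -> 47 -> 27 -> 5 -> 24 -> 19
Step 7: curr=40, set curr.next=prev(13) | reversed so far: 40 -> 13 -> 47 -> 27 -> 5 -> 24 -> 19

40 -> 13 -> 47 -> 27 -> 5 -> 24 -> 19 -> None


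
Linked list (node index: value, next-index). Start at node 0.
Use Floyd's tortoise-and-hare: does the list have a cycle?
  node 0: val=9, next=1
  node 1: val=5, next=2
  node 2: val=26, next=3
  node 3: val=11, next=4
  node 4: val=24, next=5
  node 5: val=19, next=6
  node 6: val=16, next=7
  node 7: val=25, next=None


Floyd's tortoise (slow, +1) and hare (fast, +2):
  init: slow=0, fast=0
  step 1: slow=1, fast=2
  step 2: slow=2, fast=4
  step 3: slow=3, fast=6
  step 4: fast 6->7->None, no cycle

Cycle: no


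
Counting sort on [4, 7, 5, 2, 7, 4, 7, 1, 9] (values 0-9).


Input: [4, 7, 5, 2, 7, 4, 7, 1, 9]
Counts: [0, 1, 1, 0, 2, 1, 0, 3, 0, 1]

Sorted: [1, 2, 4, 4, 5, 7, 7, 7, 9]


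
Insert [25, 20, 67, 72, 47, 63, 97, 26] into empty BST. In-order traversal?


Insert 25: root
Insert 20: L from 25
Insert 67: R from 25
Insert 72: R from 25 -> R from 67
Insert 47: R from 25 -> L from 67
Insert 63: R from 25 -> L from 67 -> R from 47
Insert 97: R from 25 -> R from 67 -> R from 72
Insert 26: R from 25 -> L from 67 -> L from 47

In-order: [20, 25, 26, 47, 63, 67, 72, 97]


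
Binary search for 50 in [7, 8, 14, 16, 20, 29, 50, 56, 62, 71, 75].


Step 1: lo=0, hi=10, mid=5, val=29
Step 2: lo=6, hi=10, mid=8, val=62
Step 3: lo=6, hi=7, mid=6, val=50

Found at index 6


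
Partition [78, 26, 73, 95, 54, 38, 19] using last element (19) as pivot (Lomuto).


Pivot: 19
Place pivot at 0: [19, 26, 73, 95, 54, 38, 78]

Partitioned: [19, 26, 73, 95, 54, 38, 78]


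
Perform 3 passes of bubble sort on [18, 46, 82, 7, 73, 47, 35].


Initial: [18, 46, 82, 7, 73, 47, 35]
Pass 1: [18, 46, 7, 73, 47, 35, 82] (4 swaps)
Pass 2: [18, 7, 46, 47, 35, 73, 82] (3 swaps)
Pass 3: [7, 18, 46, 35, 47, 73, 82] (2 swaps)

After 3 passes: [7, 18, 46, 35, 47, 73, 82]


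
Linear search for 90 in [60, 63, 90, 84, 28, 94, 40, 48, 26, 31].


i=0: 60!=90
i=1: 63!=90
i=2: 90==90 found!

Found at 2, 3 comps


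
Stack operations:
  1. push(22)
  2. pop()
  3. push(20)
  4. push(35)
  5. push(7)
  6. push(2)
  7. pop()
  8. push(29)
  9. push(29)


push(22) -> [22]
pop()->22, []
push(20) -> [20]
push(35) -> [20, 35]
push(7) -> [20, 35, 7]
push(2) -> [20, 35, 7, 2]
pop()->2, [20, 35, 7]
push(29) -> [20, 35, 7, 29]
push(29) -> [20, 35, 7, 29, 29]

Final stack: [20, 35, 7, 29, 29]


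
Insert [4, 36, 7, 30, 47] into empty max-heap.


Insert 4: [4]
Insert 36: [36, 4]
Insert 7: [36, 4, 7]
Insert 30: [36, 30, 7, 4]
Insert 47: [47, 36, 7, 4, 30]

Final heap: [47, 36, 7, 4, 30]


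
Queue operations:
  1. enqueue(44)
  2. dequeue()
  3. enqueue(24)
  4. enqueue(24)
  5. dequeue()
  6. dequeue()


enqueue(44) -> [44]
dequeue()->44, []
enqueue(24) -> [24]
enqueue(24) -> [24, 24]
dequeue()->24, [24]
dequeue()->24, []

Final queue: []


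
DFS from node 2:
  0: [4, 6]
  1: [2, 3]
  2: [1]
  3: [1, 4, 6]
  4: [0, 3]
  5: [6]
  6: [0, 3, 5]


Visit 2, push [1]
Visit 1, push [3]
Visit 3, push [6, 4]
Visit 4, push [0]
Visit 0, push [6]
Visit 6, push [5]
Visit 5, push []

DFS order: [2, 1, 3, 4, 0, 6, 5]


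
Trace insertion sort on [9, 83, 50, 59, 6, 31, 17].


Initial: [9, 83, 50, 59, 6, 31, 17]
Insert 83: [9, 83, 50, 59, 6, 31, 17]
Insert 50: [9, 50, 83, 59, 6, 31, 17]
Insert 59: [9, 50, 59, 83, 6, 31, 17]
Insert 6: [6, 9, 50, 59, 83, 31, 17]
Insert 31: [6, 9, 31, 50, 59, 83, 17]
Insert 17: [6, 9, 17, 31, 50, 59, 83]

Sorted: [6, 9, 17, 31, 50, 59, 83]


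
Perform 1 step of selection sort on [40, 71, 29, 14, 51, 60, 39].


Initial: [40, 71, 29, 14, 51, 60, 39]
Step 1: min=14 at 3
  Swap: [14, 71, 29, 40, 51, 60, 39]

After 1 step: [14, 71, 29, 40, 51, 60, 39]


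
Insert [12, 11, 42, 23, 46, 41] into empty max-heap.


Insert 12: [12]
Insert 11: [12, 11]
Insert 42: [42, 11, 12]
Insert 23: [42, 23, 12, 11]
Insert 46: [46, 42, 12, 11, 23]
Insert 41: [46, 42, 41, 11, 23, 12]

Final heap: [46, 42, 41, 11, 23, 12]


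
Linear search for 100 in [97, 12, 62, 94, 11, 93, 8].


i=0: 97!=100
i=1: 12!=100
i=2: 62!=100
i=3: 94!=100
i=4: 11!=100
i=5: 93!=100
i=6: 8!=100

Not found, 7 comps


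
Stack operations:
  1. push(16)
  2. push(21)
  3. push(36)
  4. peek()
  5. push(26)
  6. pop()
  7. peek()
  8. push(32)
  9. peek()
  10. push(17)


push(16) -> [16]
push(21) -> [16, 21]
push(36) -> [16, 21, 36]
peek()->36
push(26) -> [16, 21, 36, 26]
pop()->26, [16, 21, 36]
peek()->36
push(32) -> [16, 21, 36, 32]
peek()->32
push(17) -> [16, 21, 36, 32, 17]

Final stack: [16, 21, 36, 32, 17]


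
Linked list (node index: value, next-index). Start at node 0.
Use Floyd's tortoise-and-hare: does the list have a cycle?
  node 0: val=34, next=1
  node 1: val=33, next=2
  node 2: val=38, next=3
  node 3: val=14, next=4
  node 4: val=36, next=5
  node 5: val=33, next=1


Floyd's tortoise (slow, +1) and hare (fast, +2):
  init: slow=0, fast=0
  step 1: slow=1, fast=2
  step 2: slow=2, fast=4
  step 3: slow=3, fast=1
  step 4: slow=4, fast=3
  step 5: slow=5, fast=5
  slow == fast at node 5: cycle detected

Cycle: yes


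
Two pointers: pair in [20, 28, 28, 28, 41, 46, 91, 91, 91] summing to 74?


lo=0(20)+hi=8(91)=111
lo=0(20)+hi=7(91)=111
lo=0(20)+hi=6(91)=111
lo=0(20)+hi=5(46)=66
lo=1(28)+hi=5(46)=74

Yes: 28+46=74


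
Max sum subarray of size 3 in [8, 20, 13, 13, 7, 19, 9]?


[0:3]: 41
[1:4]: 46
[2:5]: 33
[3:6]: 39
[4:7]: 35

Max: 46 at [1:4]


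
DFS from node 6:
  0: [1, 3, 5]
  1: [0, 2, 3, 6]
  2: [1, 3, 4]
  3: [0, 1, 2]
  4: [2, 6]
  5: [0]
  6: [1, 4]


Visit 6, push [4, 1]
Visit 1, push [3, 2, 0]
Visit 0, push [5, 3]
Visit 3, push [2]
Visit 2, push [4]
Visit 4, push []
Visit 5, push []

DFS order: [6, 1, 0, 3, 2, 4, 5]


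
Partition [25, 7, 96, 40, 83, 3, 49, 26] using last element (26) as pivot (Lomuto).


Pivot: 26
  25 <= 26: advance i (no swap)
  7 <= 26: advance i (no swap)
  3 <= 26: swap -> [25, 7, 3, 40, 83, 96, 49, 26]
Place pivot at 3: [25, 7, 3, 26, 83, 96, 49, 40]

Partitioned: [25, 7, 3, 26, 83, 96, 49, 40]


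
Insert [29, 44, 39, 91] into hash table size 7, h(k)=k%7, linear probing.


Insert 29: h=1 -> slot 1
Insert 44: h=2 -> slot 2
Insert 39: h=4 -> slot 4
Insert 91: h=0 -> slot 0

Table: [91, 29, 44, None, 39, None, None]


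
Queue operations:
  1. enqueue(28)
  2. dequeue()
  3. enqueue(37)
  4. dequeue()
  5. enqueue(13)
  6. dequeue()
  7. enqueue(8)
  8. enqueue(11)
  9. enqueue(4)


enqueue(28) -> [28]
dequeue()->28, []
enqueue(37) -> [37]
dequeue()->37, []
enqueue(13) -> [13]
dequeue()->13, []
enqueue(8) -> [8]
enqueue(11) -> [8, 11]
enqueue(4) -> [8, 11, 4]

Final queue: [8, 11, 4]


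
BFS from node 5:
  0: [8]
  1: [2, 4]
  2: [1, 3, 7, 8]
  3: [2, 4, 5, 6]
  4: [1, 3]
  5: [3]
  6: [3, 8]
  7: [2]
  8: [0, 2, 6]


Visit 5, enqueue [3]
Visit 3, enqueue [2, 4, 6]
Visit 2, enqueue [1, 7, 8]
Visit 4, enqueue []
Visit 6, enqueue []
Visit 1, enqueue []
Visit 7, enqueue []
Visit 8, enqueue [0]
Visit 0, enqueue []

BFS order: [5, 3, 2, 4, 6, 1, 7, 8, 0]


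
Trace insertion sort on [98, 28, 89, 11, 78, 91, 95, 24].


Initial: [98, 28, 89, 11, 78, 91, 95, 24]
Insert 28: [28, 98, 89, 11, 78, 91, 95, 24]
Insert 89: [28, 89, 98, 11, 78, 91, 95, 24]
Insert 11: [11, 28, 89, 98, 78, 91, 95, 24]
Insert 78: [11, 28, 78, 89, 98, 91, 95, 24]
Insert 91: [11, 28, 78, 89, 91, 98, 95, 24]
Insert 95: [11, 28, 78, 89, 91, 95, 98, 24]
Insert 24: [11, 24, 28, 78, 89, 91, 95, 98]

Sorted: [11, 24, 28, 78, 89, 91, 95, 98]


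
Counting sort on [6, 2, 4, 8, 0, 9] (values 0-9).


Input: [6, 2, 4, 8, 0, 9]
Counts: [1, 0, 1, 0, 1, 0, 1, 0, 1, 1]

Sorted: [0, 2, 4, 6, 8, 9]


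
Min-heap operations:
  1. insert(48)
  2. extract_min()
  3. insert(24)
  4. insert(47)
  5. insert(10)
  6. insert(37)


insert(48) -> [48]
extract_min()->48, []
insert(24) -> [24]
insert(47) -> [24, 47]
insert(10) -> [10, 47, 24]
insert(37) -> [10, 37, 24, 47]

Final heap: [10, 37, 24, 47]


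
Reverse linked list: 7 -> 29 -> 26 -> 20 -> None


Step 1: curr=7, set curr.next=prev(None) | reversed so far: 7
Step 2: curr=29, set curr.next=prev(7) | reversed so far: 29 -> 7
Step 3: curr=26, set curr.next=prev(29) | reversed so far: 26 -> 29 -> 7
Step 4: curr=20, set curr.next=prev(26) | reversed so far: 20 -> 26 -> 29 -> 7

20 -> 26 -> 29 -> 7 -> None


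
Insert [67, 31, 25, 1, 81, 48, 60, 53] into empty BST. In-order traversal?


Insert 67: root
Insert 31: L from 67
Insert 25: L from 67 -> L from 31
Insert 1: L from 67 -> L from 31 -> L from 25
Insert 81: R from 67
Insert 48: L from 67 -> R from 31
Insert 60: L from 67 -> R from 31 -> R from 48
Insert 53: L from 67 -> R from 31 -> R from 48 -> L from 60

In-order: [1, 25, 31, 48, 53, 60, 67, 81]


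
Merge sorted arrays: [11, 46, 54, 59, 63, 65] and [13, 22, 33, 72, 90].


Take 11 from A
Take 13 from B
Take 22 from B
Take 33 from B
Take 46 from A
Take 54 from A
Take 59 from A
Take 63 from A
Take 65 from A

Merged: [11, 13, 22, 33, 46, 54, 59, 63, 65, 72, 90]


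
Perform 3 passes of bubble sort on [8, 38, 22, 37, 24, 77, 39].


Initial: [8, 38, 22, 37, 24, 77, 39]
Pass 1: [8, 22, 37, 24, 38, 39, 77] (4 swaps)
Pass 2: [8, 22, 24, 37, 38, 39, 77] (1 swaps)
Pass 3: [8, 22, 24, 37, 38, 39, 77] (0 swaps)

After 3 passes: [8, 22, 24, 37, 38, 39, 77]


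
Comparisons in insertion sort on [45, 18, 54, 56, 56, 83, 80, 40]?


Algorithm: insertion sort
Input: [45, 18, 54, 56, 56, 83, 80, 40]
Sorted: [18, 40, 45, 54, 56, 56, 80, 83]

14


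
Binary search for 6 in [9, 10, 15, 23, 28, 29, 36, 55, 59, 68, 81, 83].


Step 1: lo=0, hi=11, mid=5, val=29
Step 2: lo=0, hi=4, mid=2, val=15
Step 3: lo=0, hi=1, mid=0, val=9

Not found


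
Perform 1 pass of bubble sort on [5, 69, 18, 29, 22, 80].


Initial: [5, 69, 18, 29, 22, 80]
Pass 1: [5, 18, 29, 22, 69, 80] (3 swaps)

After 1 pass: [5, 18, 29, 22, 69, 80]


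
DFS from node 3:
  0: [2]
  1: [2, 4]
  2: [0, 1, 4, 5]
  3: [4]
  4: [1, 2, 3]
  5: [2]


Visit 3, push [4]
Visit 4, push [2, 1]
Visit 1, push [2]
Visit 2, push [5, 0]
Visit 0, push []
Visit 5, push []

DFS order: [3, 4, 1, 2, 0, 5]


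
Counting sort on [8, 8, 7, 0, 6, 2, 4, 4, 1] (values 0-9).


Input: [8, 8, 7, 0, 6, 2, 4, 4, 1]
Counts: [1, 1, 1, 0, 2, 0, 1, 1, 2, 0]

Sorted: [0, 1, 2, 4, 4, 6, 7, 8, 8]


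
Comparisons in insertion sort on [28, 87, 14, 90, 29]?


Algorithm: insertion sort
Input: [28, 87, 14, 90, 29]
Sorted: [14, 28, 29, 87, 90]

7


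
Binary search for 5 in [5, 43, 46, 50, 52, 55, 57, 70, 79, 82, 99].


Step 1: lo=0, hi=10, mid=5, val=55
Step 2: lo=0, hi=4, mid=2, val=46
Step 3: lo=0, hi=1, mid=0, val=5

Found at index 0


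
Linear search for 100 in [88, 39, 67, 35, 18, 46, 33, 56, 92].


i=0: 88!=100
i=1: 39!=100
i=2: 67!=100
i=3: 35!=100
i=4: 18!=100
i=5: 46!=100
i=6: 33!=100
i=7: 56!=100
i=8: 92!=100

Not found, 9 comps


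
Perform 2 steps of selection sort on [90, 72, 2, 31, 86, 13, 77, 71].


Initial: [90, 72, 2, 31, 86, 13, 77, 71]
Step 1: min=2 at 2
  Swap: [2, 72, 90, 31, 86, 13, 77, 71]
Step 2: min=13 at 5
  Swap: [2, 13, 90, 31, 86, 72, 77, 71]

After 2 steps: [2, 13, 90, 31, 86, 72, 77, 71]


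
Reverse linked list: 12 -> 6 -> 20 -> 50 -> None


Step 1: curr=12, set curr.next=prev(None) | reversed so far: 12
Step 2: curr=6, set curr.next=prev(12) | reversed so far: 6 -> 12
Step 3: curr=20, set curr.next=prev(6) | reversed so far: 20 -> 6 -> 12
Step 4: curr=50, set curr.next=prev(20) | reversed so far: 50 -> 20 -> 6 -> 12

50 -> 20 -> 6 -> 12 -> None


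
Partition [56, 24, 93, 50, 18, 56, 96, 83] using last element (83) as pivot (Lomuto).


Pivot: 83
  56 <= 83: advance i (no swap)
  24 <= 83: advance i (no swap)
  50 <= 83: swap -> [56, 24, 50, 93, 18, 56, 96, 83]
  18 <= 83: swap -> [56, 24, 50, 18, 93, 56, 96, 83]
  56 <= 83: swap -> [56, 24, 50, 18, 56, 93, 96, 83]
Place pivot at 5: [56, 24, 50, 18, 56, 83, 96, 93]

Partitioned: [56, 24, 50, 18, 56, 83, 96, 93]


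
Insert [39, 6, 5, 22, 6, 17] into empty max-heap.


Insert 39: [39]
Insert 6: [39, 6]
Insert 5: [39, 6, 5]
Insert 22: [39, 22, 5, 6]
Insert 6: [39, 22, 5, 6, 6]
Insert 17: [39, 22, 17, 6, 6, 5]

Final heap: [39, 22, 17, 6, 6, 5]


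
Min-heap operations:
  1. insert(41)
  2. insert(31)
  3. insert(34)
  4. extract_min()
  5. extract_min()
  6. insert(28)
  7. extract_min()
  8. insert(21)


insert(41) -> [41]
insert(31) -> [31, 41]
insert(34) -> [31, 41, 34]
extract_min()->31, [34, 41]
extract_min()->34, [41]
insert(28) -> [28, 41]
extract_min()->28, [41]
insert(21) -> [21, 41]

Final heap: [21, 41]


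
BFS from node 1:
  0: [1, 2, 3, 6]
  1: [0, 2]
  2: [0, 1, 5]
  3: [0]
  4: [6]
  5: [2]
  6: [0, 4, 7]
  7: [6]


Visit 1, enqueue [0, 2]
Visit 0, enqueue [3, 6]
Visit 2, enqueue [5]
Visit 3, enqueue []
Visit 6, enqueue [4, 7]
Visit 5, enqueue []
Visit 4, enqueue []
Visit 7, enqueue []

BFS order: [1, 0, 2, 3, 6, 5, 4, 7]


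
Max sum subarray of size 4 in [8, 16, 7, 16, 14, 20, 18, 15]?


[0:4]: 47
[1:5]: 53
[2:6]: 57
[3:7]: 68
[4:8]: 67

Max: 68 at [3:7]


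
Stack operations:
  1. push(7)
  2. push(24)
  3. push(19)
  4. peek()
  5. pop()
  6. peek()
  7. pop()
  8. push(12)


push(7) -> [7]
push(24) -> [7, 24]
push(19) -> [7, 24, 19]
peek()->19
pop()->19, [7, 24]
peek()->24
pop()->24, [7]
push(12) -> [7, 12]

Final stack: [7, 12]


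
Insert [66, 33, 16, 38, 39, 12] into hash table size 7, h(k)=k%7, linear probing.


Insert 66: h=3 -> slot 3
Insert 33: h=5 -> slot 5
Insert 16: h=2 -> slot 2
Insert 38: h=3, 1 probes -> slot 4
Insert 39: h=4, 2 probes -> slot 6
Insert 12: h=5, 2 probes -> slot 0

Table: [12, None, 16, 66, 38, 33, 39]


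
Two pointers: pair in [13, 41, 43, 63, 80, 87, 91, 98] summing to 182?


lo=0(13)+hi=7(98)=111
lo=1(41)+hi=7(98)=139
lo=2(43)+hi=7(98)=141
lo=3(63)+hi=7(98)=161
lo=4(80)+hi=7(98)=178
lo=5(87)+hi=7(98)=185
lo=5(87)+hi=6(91)=178

No pair found


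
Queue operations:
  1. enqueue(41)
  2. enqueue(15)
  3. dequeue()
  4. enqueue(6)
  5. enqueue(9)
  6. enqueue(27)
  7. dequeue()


enqueue(41) -> [41]
enqueue(15) -> [41, 15]
dequeue()->41, [15]
enqueue(6) -> [15, 6]
enqueue(9) -> [15, 6, 9]
enqueue(27) -> [15, 6, 9, 27]
dequeue()->15, [6, 9, 27]

Final queue: [6, 9, 27]


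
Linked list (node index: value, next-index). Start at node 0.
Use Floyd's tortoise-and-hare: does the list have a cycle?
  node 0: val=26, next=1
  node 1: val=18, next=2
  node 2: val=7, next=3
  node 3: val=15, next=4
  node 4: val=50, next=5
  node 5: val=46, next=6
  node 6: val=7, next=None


Floyd's tortoise (slow, +1) and hare (fast, +2):
  init: slow=0, fast=0
  step 1: slow=1, fast=2
  step 2: slow=2, fast=4
  step 3: slow=3, fast=6
  step 4: fast -> None, no cycle

Cycle: no


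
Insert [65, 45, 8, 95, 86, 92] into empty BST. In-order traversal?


Insert 65: root
Insert 45: L from 65
Insert 8: L from 65 -> L from 45
Insert 95: R from 65
Insert 86: R from 65 -> L from 95
Insert 92: R from 65 -> L from 95 -> R from 86

In-order: [8, 45, 65, 86, 92, 95]


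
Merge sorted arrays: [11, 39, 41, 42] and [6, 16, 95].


Take 6 from B
Take 11 from A
Take 16 from B
Take 39 from A
Take 41 from A
Take 42 from A

Merged: [6, 11, 16, 39, 41, 42, 95]


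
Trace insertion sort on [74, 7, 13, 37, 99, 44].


Initial: [74, 7, 13, 37, 99, 44]
Insert 7: [7, 74, 13, 37, 99, 44]
Insert 13: [7, 13, 74, 37, 99, 44]
Insert 37: [7, 13, 37, 74, 99, 44]
Insert 99: [7, 13, 37, 74, 99, 44]
Insert 44: [7, 13, 37, 44, 74, 99]

Sorted: [7, 13, 37, 44, 74, 99]


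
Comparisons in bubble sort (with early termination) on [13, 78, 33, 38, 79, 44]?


Algorithm: bubble sort (with early termination)
Input: [13, 78, 33, 38, 79, 44]
Sorted: [13, 33, 38, 44, 78, 79]

12


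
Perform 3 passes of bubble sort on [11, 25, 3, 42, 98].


Initial: [11, 25, 3, 42, 98]
Pass 1: [11, 3, 25, 42, 98] (1 swaps)
Pass 2: [3, 11, 25, 42, 98] (1 swaps)
Pass 3: [3, 11, 25, 42, 98] (0 swaps)

After 3 passes: [3, 11, 25, 42, 98]


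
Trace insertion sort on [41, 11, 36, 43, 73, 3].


Initial: [41, 11, 36, 43, 73, 3]
Insert 11: [11, 41, 36, 43, 73, 3]
Insert 36: [11, 36, 41, 43, 73, 3]
Insert 43: [11, 36, 41, 43, 73, 3]
Insert 73: [11, 36, 41, 43, 73, 3]
Insert 3: [3, 11, 36, 41, 43, 73]

Sorted: [3, 11, 36, 41, 43, 73]


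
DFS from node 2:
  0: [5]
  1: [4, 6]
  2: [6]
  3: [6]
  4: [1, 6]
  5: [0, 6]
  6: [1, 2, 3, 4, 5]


Visit 2, push [6]
Visit 6, push [5, 4, 3, 1]
Visit 1, push [4]
Visit 4, push []
Visit 3, push []
Visit 5, push [0]
Visit 0, push []

DFS order: [2, 6, 1, 4, 3, 5, 0]


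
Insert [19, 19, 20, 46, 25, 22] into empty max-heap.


Insert 19: [19]
Insert 19: [19, 19]
Insert 20: [20, 19, 19]
Insert 46: [46, 20, 19, 19]
Insert 25: [46, 25, 19, 19, 20]
Insert 22: [46, 25, 22, 19, 20, 19]

Final heap: [46, 25, 22, 19, 20, 19]


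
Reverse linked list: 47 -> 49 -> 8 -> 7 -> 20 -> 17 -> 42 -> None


Step 1: curr=47, set curr.next=prev(None) | reversed so far: 47
Step 2: curr=49, set curr.next=prev(47) | reversed so far: 49 -> 47
Step 3: curr=8, set curr.next=prev(49) | reversed so far: 8 -> 49 -> 47
Step 4: curr=7, set curr.next=prev(8) | reversed so far: 7 -> 8 -> 49 -> 47
Step 5: curr=20, set curr.next=prev(7) | reversed so far: 20 -> 7 -> 8 -> 49 -> 47
Step 6: curr=17, set curr.next=prev(20) | reversed so far: 17 -> 20 -> 7 -> 8 -> 49 -> 47
Step 7: curr=42, set curr.next=prev(17) | reversed so far: 42 -> 17 -> 20 -> 7 -> 8 -> 49 -> 47

42 -> 17 -> 20 -> 7 -> 8 -> 49 -> 47 -> None


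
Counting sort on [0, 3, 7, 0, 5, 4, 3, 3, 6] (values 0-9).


Input: [0, 3, 7, 0, 5, 4, 3, 3, 6]
Counts: [2, 0, 0, 3, 1, 1, 1, 1, 0, 0]

Sorted: [0, 0, 3, 3, 3, 4, 5, 6, 7]


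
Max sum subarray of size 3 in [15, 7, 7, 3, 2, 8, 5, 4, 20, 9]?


[0:3]: 29
[1:4]: 17
[2:5]: 12
[3:6]: 13
[4:7]: 15
[5:8]: 17
[6:9]: 29
[7:10]: 33

Max: 33 at [7:10]


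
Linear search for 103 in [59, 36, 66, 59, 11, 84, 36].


i=0: 59!=103
i=1: 36!=103
i=2: 66!=103
i=3: 59!=103
i=4: 11!=103
i=5: 84!=103
i=6: 36!=103

Not found, 7 comps


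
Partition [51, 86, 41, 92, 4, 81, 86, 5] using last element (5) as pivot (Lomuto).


Pivot: 5
  4 <= 5: swap -> [4, 86, 41, 92, 51, 81, 86, 5]
Place pivot at 1: [4, 5, 41, 92, 51, 81, 86, 86]

Partitioned: [4, 5, 41, 92, 51, 81, 86, 86]


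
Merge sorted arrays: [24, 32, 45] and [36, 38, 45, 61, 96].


Take 24 from A
Take 32 from A
Take 36 from B
Take 38 from B
Take 45 from A

Merged: [24, 32, 36, 38, 45, 45, 61, 96]


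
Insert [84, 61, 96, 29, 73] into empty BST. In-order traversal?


Insert 84: root
Insert 61: L from 84
Insert 96: R from 84
Insert 29: L from 84 -> L from 61
Insert 73: L from 84 -> R from 61

In-order: [29, 61, 73, 84, 96]


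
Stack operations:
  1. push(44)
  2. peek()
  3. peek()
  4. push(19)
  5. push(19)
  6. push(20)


push(44) -> [44]
peek()->44
peek()->44
push(19) -> [44, 19]
push(19) -> [44, 19, 19]
push(20) -> [44, 19, 19, 20]

Final stack: [44, 19, 19, 20]


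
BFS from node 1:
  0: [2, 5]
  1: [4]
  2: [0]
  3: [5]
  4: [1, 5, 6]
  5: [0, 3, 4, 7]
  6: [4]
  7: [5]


Visit 1, enqueue [4]
Visit 4, enqueue [5, 6]
Visit 5, enqueue [0, 3, 7]
Visit 6, enqueue []
Visit 0, enqueue [2]
Visit 3, enqueue []
Visit 7, enqueue []
Visit 2, enqueue []

BFS order: [1, 4, 5, 6, 0, 3, 7, 2]


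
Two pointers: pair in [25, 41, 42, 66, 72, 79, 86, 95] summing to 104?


lo=0(25)+hi=7(95)=120
lo=0(25)+hi=6(86)=111
lo=0(25)+hi=5(79)=104

Yes: 25+79=104


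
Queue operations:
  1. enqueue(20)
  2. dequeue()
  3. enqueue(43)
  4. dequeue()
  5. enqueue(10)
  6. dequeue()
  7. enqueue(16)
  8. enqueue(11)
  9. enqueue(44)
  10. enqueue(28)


enqueue(20) -> [20]
dequeue()->20, []
enqueue(43) -> [43]
dequeue()->43, []
enqueue(10) -> [10]
dequeue()->10, []
enqueue(16) -> [16]
enqueue(11) -> [16, 11]
enqueue(44) -> [16, 11, 44]
enqueue(28) -> [16, 11, 44, 28]

Final queue: [16, 11, 44, 28]


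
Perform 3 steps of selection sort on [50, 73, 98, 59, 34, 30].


Initial: [50, 73, 98, 59, 34, 30]
Step 1: min=30 at 5
  Swap: [30, 73, 98, 59, 34, 50]
Step 2: min=34 at 4
  Swap: [30, 34, 98, 59, 73, 50]
Step 3: min=50 at 5
  Swap: [30, 34, 50, 59, 73, 98]

After 3 steps: [30, 34, 50, 59, 73, 98]


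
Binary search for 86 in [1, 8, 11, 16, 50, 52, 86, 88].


Step 1: lo=0, hi=7, mid=3, val=16
Step 2: lo=4, hi=7, mid=5, val=52
Step 3: lo=6, hi=7, mid=6, val=86

Found at index 6


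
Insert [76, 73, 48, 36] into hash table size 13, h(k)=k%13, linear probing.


Insert 76: h=11 -> slot 11
Insert 73: h=8 -> slot 8
Insert 48: h=9 -> slot 9
Insert 36: h=10 -> slot 10

Table: [None, None, None, None, None, None, None, None, 73, 48, 36, 76, None]


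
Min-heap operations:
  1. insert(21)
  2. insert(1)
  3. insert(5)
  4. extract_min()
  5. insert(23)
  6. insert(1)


insert(21) -> [21]
insert(1) -> [1, 21]
insert(5) -> [1, 21, 5]
extract_min()->1, [5, 21]
insert(23) -> [5, 21, 23]
insert(1) -> [1, 5, 23, 21]

Final heap: [1, 5, 23, 21]


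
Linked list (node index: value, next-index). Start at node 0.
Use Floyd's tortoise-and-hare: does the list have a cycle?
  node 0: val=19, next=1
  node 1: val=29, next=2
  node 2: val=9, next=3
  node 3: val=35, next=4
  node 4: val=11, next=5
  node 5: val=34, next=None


Floyd's tortoise (slow, +1) and hare (fast, +2):
  init: slow=0, fast=0
  step 1: slow=1, fast=2
  step 2: slow=2, fast=4
  step 3: fast 4->5->None, no cycle

Cycle: no


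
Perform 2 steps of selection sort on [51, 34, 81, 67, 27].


Initial: [51, 34, 81, 67, 27]
Step 1: min=27 at 4
  Swap: [27, 34, 81, 67, 51]
Step 2: min=34 at 1
  Swap: [27, 34, 81, 67, 51]

After 2 steps: [27, 34, 81, 67, 51]


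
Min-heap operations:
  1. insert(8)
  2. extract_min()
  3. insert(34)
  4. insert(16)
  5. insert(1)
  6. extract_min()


insert(8) -> [8]
extract_min()->8, []
insert(34) -> [34]
insert(16) -> [16, 34]
insert(1) -> [1, 34, 16]
extract_min()->1, [16, 34]

Final heap: [16, 34]


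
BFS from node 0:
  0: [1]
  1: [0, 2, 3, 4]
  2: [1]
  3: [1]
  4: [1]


Visit 0, enqueue [1]
Visit 1, enqueue [2, 3, 4]
Visit 2, enqueue []
Visit 3, enqueue []
Visit 4, enqueue []

BFS order: [0, 1, 2, 3, 4]


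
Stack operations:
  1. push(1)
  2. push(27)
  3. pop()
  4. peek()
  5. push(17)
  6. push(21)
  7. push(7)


push(1) -> [1]
push(27) -> [1, 27]
pop()->27, [1]
peek()->1
push(17) -> [1, 17]
push(21) -> [1, 17, 21]
push(7) -> [1, 17, 21, 7]

Final stack: [1, 17, 21, 7]


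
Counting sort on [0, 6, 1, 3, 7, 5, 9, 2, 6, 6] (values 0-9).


Input: [0, 6, 1, 3, 7, 5, 9, 2, 6, 6]
Counts: [1, 1, 1, 1, 0, 1, 3, 1, 0, 1]

Sorted: [0, 1, 2, 3, 5, 6, 6, 6, 7, 9]


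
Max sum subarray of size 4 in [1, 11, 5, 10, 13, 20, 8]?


[0:4]: 27
[1:5]: 39
[2:6]: 48
[3:7]: 51

Max: 51 at [3:7]


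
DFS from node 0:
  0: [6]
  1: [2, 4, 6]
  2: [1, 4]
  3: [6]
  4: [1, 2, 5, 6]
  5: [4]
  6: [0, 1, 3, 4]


Visit 0, push [6]
Visit 6, push [4, 3, 1]
Visit 1, push [4, 2]
Visit 2, push [4]
Visit 4, push [5]
Visit 5, push []
Visit 3, push []

DFS order: [0, 6, 1, 2, 4, 5, 3]


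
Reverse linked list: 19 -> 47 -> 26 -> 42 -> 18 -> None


Step 1: curr=19, set curr.next=prev(None) | reversed so far: 19
Step 2: curr=47, set curr.next=prev(19) | reversed so far: 47 -> 19
Step 3: curr=26, set curr.next=prev(47) | reversed so far: 26 -> 47 -> 19
Step 4: curr=42, set curr.next=prev(26) | reversed so far: 42 -> 26 -> 47 -> 19
Step 5: curr=18, set curr.next=prev(42) | reversed so far: 18 -> 42 -> 26 -> 47 -> 19

18 -> 42 -> 26 -> 47 -> 19 -> None


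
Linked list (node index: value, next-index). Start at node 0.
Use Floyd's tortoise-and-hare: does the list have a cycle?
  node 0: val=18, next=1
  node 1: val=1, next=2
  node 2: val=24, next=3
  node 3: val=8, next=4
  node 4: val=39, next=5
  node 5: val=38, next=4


Floyd's tortoise (slow, +1) and hare (fast, +2):
  init: slow=0, fast=0
  step 1: slow=1, fast=2
  step 2: slow=2, fast=4
  step 3: slow=3, fast=4
  step 4: slow=4, fast=4
  slow == fast at node 4: cycle detected

Cycle: yes


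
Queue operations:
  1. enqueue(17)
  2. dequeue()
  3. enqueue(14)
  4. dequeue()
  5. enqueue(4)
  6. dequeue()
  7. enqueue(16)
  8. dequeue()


enqueue(17) -> [17]
dequeue()->17, []
enqueue(14) -> [14]
dequeue()->14, []
enqueue(4) -> [4]
dequeue()->4, []
enqueue(16) -> [16]
dequeue()->16, []

Final queue: []


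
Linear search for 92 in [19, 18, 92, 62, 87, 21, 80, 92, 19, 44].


i=0: 19!=92
i=1: 18!=92
i=2: 92==92 found!

Found at 2, 3 comps
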